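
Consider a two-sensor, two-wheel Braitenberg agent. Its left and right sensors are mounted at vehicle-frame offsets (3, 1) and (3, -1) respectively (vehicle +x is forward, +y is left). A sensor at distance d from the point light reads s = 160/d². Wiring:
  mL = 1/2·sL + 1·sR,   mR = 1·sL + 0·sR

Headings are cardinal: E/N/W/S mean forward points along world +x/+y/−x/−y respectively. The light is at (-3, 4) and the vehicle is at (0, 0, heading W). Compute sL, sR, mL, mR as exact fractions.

32/5 160/9 944/45 32/5

left sensor world pos  = (-3, -1); dL² = 25
right sensor world pos = (-3, 1); dR² = 9
sL = 160/25 = 32/5
sR = 160/9 = 160/9
mL = 1/2·sL + 1·sR = 944/45
mR = 1·sL + 0·sR = 32/5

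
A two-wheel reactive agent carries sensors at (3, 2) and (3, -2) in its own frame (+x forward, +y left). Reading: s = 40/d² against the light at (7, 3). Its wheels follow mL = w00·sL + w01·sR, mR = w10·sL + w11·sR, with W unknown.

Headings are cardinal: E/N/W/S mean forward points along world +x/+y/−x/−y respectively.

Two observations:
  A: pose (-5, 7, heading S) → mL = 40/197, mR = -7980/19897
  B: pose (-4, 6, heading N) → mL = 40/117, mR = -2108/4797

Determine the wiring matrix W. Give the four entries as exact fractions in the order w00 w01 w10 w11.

0 1 -1/2 -1

obs A: pose=(-5,7,S) → sL=40/101, sR=40/197, mL=40/197, mR=-7980/19897
obs B: pose=(-4,6,N) → sL=8/41, sR=40/117, mL=40/117, mR=-2108/4797
sensor matrix S = [[40/101, 40/197], [8/41, 40/117]]; det S = 9141760/95445909
solve [mL_A; mL_B] = S·[w00; w01] and [mR_A; mR_B] = S·[w10; w11]:
  w00 = 0, w01 = 1, w10 = -1/2, w11 = -1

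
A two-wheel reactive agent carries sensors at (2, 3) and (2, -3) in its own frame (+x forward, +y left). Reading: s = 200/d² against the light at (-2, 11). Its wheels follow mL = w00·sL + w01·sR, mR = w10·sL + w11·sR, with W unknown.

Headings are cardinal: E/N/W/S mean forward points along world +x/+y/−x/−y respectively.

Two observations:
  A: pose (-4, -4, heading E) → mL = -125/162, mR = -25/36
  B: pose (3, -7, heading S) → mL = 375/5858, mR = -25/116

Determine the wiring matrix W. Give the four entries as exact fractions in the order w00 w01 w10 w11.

obs A: pose=(-4,-4,E) → sL=25/18, sR=50/81, mL=-125/162, mR=-25/36
obs B: pose=(3,-7,S) → sL=25/58, sR=50/101, mL=375/5858, mR=-25/116
sensor matrix S = [[25/18, 50/81], [25/58, 50/101]]; det S = 100000/237249
solve [mL_A; mL_B] = S·[w00; w01] and [mR_A; mR_B] = S·[w10; w11]:
  w00 = -1, w01 = 1, w10 = -1/2, w11 = 0

-1 1 -1/2 0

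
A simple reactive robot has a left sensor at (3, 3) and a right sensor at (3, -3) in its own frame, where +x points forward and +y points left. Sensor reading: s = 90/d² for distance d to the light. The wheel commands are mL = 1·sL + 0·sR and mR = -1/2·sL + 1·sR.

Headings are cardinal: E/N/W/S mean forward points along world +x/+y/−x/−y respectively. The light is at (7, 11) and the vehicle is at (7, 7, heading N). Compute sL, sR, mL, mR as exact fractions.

9 9 9 9/2

left sensor world pos  = (4, 10); dL² = 10
right sensor world pos = (10, 10); dR² = 10
sL = 90/10 = 9
sR = 90/10 = 9
mL = 1·sL + 0·sR = 9
mR = -1/2·sL + 1·sR = 9/2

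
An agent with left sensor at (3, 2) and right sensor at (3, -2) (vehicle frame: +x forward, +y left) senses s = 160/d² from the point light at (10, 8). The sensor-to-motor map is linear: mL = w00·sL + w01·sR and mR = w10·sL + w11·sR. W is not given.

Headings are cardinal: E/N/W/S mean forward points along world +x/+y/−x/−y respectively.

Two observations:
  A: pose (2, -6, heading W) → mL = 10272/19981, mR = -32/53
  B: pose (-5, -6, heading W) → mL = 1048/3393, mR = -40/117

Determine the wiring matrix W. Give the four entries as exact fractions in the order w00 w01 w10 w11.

obs A: pose=(2,-6,W) → sL=160/377, sR=32/53, mL=10272/19981, mR=-32/53
obs B: pose=(-5,-6,W) → sL=8/29, sR=40/117, mL=1048/3393, mR=-40/117
sensor matrix S = [[160/377, 32/53], [8/29, 40/117]]; det S = -50176/2337777
solve [mL_A; mL_B] = S·[w00; w01] and [mR_A; mR_B] = S·[w10; w11]:
  w00 = 1/2, w01 = 1/2, w10 = 0, w11 = -1

1/2 1/2 0 -1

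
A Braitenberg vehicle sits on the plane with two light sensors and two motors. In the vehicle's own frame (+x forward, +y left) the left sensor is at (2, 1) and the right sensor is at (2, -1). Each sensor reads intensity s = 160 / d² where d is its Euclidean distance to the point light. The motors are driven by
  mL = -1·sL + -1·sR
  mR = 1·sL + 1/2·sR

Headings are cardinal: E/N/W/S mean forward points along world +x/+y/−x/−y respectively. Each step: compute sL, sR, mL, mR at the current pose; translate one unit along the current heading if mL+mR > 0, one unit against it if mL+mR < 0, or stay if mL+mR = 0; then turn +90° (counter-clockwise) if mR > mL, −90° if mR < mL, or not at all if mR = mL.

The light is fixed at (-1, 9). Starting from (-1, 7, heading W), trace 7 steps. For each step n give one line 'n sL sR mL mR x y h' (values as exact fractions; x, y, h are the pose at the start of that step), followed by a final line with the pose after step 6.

0 160/13 32 -576/13 368/13 -1 7 W
1 8 10 -18 13 0 7 S
2 160/9 160/13 -3520/117 2800/117 0 8 E
3 80 80 -160 120 -1 8 N
4 160/13 32 -576/13 368/13 -1 7 W
5 8 10 -18 13 0 7 S
6 160/9 160/13 -3520/117 2800/117 0 8 E
final -1 8 N

n=0: pose=(-1,7,W); sL=160/13, sR=32; mL=-576/13, mR=368/13; mL+mR=-16 → advance -1; mR−mL=944/13 → turn +1·90°
n=1: pose=(0,7,S); sL=8, sR=10; mL=-18, mR=13; mL+mR=-5 → advance -1; mR−mL=31 → turn +1·90°
n=2: pose=(0,8,E); sL=160/9, sR=160/13; mL=-3520/117, mR=2800/117; mL+mR=-80/13 → advance -1; mR−mL=6320/117 → turn +1·90°
n=3: pose=(-1,8,N); sL=80, sR=80; mL=-160, mR=120; mL+mR=-40 → advance -1; mR−mL=280 → turn +1·90°
n=4: pose=(-1,7,W); sL=160/13, sR=32; mL=-576/13, mR=368/13; mL+mR=-16 → advance -1; mR−mL=944/13 → turn +1·90°
n=5: pose=(0,7,S); sL=8, sR=10; mL=-18, mR=13; mL+mR=-5 → advance -1; mR−mL=31 → turn +1·90°
n=6: pose=(0,8,E); sL=160/9, sR=160/13; mL=-3520/117, mR=2800/117; mL+mR=-80/13 → advance -1; mR−mL=6320/117 → turn +1·90°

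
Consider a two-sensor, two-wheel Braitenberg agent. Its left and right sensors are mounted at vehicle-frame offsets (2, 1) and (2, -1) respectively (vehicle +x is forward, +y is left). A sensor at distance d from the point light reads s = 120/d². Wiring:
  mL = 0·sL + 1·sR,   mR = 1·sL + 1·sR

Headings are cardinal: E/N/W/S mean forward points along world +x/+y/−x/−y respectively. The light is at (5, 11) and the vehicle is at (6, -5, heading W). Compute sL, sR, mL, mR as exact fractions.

left sensor world pos  = (4, -6); dL² = 290
right sensor world pos = (4, -4); dR² = 226
sL = 120/290 = 12/29
sR = 120/226 = 60/113
mL = 0·sL + 1·sR = 60/113
mR = 1·sL + 1·sR = 3096/3277

12/29 60/113 60/113 3096/3277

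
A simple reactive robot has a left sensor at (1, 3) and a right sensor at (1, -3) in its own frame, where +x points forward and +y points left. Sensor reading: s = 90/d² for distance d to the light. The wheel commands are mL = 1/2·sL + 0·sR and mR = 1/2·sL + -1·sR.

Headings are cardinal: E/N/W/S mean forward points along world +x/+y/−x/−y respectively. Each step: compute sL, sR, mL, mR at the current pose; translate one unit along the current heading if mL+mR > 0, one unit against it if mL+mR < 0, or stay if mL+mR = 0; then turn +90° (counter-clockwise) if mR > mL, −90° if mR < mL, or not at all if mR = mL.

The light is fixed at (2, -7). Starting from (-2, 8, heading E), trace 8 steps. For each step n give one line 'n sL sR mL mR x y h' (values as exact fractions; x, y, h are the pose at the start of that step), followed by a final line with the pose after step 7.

n=0: pose=(-2,8,E); sL=10/37, sR=10/17; mL=5/37, mR=-285/629; mL+mR=-200/629 → advance -1; mR−mL=-10/17 → turn -1·90°
n=1: pose=(-3,8,S); sL=9/20, sR=9/26; mL=9/40, mR=-63/520; mL+mR=27/260 → advance +1; mR−mL=-9/26 → turn -1·90°
n=2: pose=(-3,7,W); sL=90/157, sR=18/65; mL=45/157, mR=99/10205; mL+mR=3024/10205 → advance +1; mR−mL=-18/65 → turn -1·90°
n=3: pose=(-4,7,N); sL=5/17, sR=5/13; mL=5/34, mR=-105/442; mL+mR=-20/221 → advance -1; mR−mL=-5/13 → turn -1·90°
n=4: pose=(-4,6,E); sL=90/281, sR=18/25; mL=45/281, mR=-3933/7025; mL+mR=-2808/7025 → advance -1; mR−mL=-18/25 → turn -1·90°
n=5: pose=(-5,6,S); sL=9/16, sR=45/122; mL=9/32, mR=-171/1952; mL+mR=189/976 → advance +1; mR−mL=-45/122 → turn -1·90°
n=6: pose=(-5,5,W); sL=18/29, sR=90/289; mL=9/29, mR=-9/8381; mL+mR=2592/8381 → advance +1; mR−mL=-90/289 → turn -1·90°
n=7: pose=(-6,5,N); sL=9/29, sR=45/97; mL=9/58, mR=-1737/5626; mL+mR=-432/2813 → advance -1; mR−mL=-45/97 → turn -1·90°

0 10/37 10/17 5/37 -285/629 -2 8 E
1 9/20 9/26 9/40 -63/520 -3 8 S
2 90/157 18/65 45/157 99/10205 -3 7 W
3 5/17 5/13 5/34 -105/442 -4 7 N
4 90/281 18/25 45/281 -3933/7025 -4 6 E
5 9/16 45/122 9/32 -171/1952 -5 6 S
6 18/29 90/289 9/29 -9/8381 -5 5 W
7 9/29 45/97 9/58 -1737/5626 -6 5 N
final -6 4 E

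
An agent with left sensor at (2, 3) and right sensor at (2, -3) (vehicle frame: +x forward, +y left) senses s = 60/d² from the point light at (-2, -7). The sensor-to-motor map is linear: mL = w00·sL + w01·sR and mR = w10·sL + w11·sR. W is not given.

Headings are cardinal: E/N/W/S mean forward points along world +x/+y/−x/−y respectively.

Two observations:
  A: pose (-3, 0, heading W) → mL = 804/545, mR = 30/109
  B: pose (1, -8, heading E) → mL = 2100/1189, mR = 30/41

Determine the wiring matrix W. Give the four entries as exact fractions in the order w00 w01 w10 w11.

obs A: pose=(-3,0,W) → sL=12/5, sR=60/109, mL=804/545, mR=30/109
obs B: pose=(1,-8,E) → sL=60/29, sR=60/41, mL=2100/1189, mR=30/41
sensor matrix S = [[12/5, 60/109], [60/29, 60/41]]; det S = 307584/129601
solve [mL_A; mL_B] = S·[w00; w01] and [mR_A; mR_B] = S·[w10; w11]:
  w00 = 1/2, w01 = 1/2, w10 = 0, w11 = 1/2

1/2 1/2 0 1/2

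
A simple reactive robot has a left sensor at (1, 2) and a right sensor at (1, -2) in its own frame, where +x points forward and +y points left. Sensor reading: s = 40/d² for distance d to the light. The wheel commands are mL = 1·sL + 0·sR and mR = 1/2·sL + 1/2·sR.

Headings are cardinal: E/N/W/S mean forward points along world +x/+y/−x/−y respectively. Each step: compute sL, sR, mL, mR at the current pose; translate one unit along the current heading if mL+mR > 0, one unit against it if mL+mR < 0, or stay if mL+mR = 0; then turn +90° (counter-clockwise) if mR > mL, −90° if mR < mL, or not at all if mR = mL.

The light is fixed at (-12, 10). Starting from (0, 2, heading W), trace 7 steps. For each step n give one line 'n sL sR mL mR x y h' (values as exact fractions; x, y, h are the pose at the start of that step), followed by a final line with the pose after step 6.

0 40/221 40/157 40/221 7560/34697 0 2 W
1 4/25 20/81 4/25 412/2025 -1 2 S
2 40/193 8/53 40/193 1832/10229 -1 1 E
3 5/37 1/5 5/37 31/185 0 1 S
4 40/233 40/313 40/233 10920/72929 0 0 E
5 20/173 20/121 20/173 2940/20933 1 0 S
6 40/277 8/73 40/277 2568/20221 1 -1 E
final 2 -1 S

n=0: pose=(0,2,W); sL=40/221, sR=40/157; mL=40/221, mR=7560/34697; mL+mR=13840/34697 → advance +1; mR−mL=1280/34697 → turn +1·90°
n=1: pose=(-1,2,S); sL=4/25, sR=20/81; mL=4/25, mR=412/2025; mL+mR=736/2025 → advance +1; mR−mL=88/2025 → turn +1·90°
n=2: pose=(-1,1,E); sL=40/193, sR=8/53; mL=40/193, mR=1832/10229; mL+mR=3952/10229 → advance +1; mR−mL=-288/10229 → turn -1·90°
n=3: pose=(0,1,S); sL=5/37, sR=1/5; mL=5/37, mR=31/185; mL+mR=56/185 → advance +1; mR−mL=6/185 → turn +1·90°
n=4: pose=(0,0,E); sL=40/233, sR=40/313; mL=40/233, mR=10920/72929; mL+mR=23440/72929 → advance +1; mR−mL=-1600/72929 → turn -1·90°
n=5: pose=(1,0,S); sL=20/173, sR=20/121; mL=20/173, mR=2940/20933; mL+mR=5360/20933 → advance +1; mR−mL=520/20933 → turn +1·90°
n=6: pose=(1,-1,E); sL=40/277, sR=8/73; mL=40/277, mR=2568/20221; mL+mR=5488/20221 → advance +1; mR−mL=-352/20221 → turn -1·90°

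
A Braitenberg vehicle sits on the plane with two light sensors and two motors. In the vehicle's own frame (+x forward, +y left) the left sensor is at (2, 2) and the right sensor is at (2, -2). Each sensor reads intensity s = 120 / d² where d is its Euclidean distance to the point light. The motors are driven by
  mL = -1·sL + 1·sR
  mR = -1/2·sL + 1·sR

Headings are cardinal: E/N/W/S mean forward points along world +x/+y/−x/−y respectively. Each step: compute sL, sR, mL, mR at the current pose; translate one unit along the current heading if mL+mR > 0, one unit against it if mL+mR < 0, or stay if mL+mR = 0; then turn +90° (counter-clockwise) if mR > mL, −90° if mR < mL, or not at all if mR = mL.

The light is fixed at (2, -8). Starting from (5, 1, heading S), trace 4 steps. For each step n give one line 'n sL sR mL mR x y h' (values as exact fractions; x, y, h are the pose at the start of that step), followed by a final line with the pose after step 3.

n=0: pose=(5,1,S); sL=60/37, sR=12/5; mL=144/185, mR=294/185; mL+mR=438/185 → advance +1; mR−mL=30/37 → turn +1·90°
n=1: pose=(5,0,E); sL=24/25, sR=120/61; mL=1536/1525, mR=2268/1525; mL+mR=3804/1525 → advance +1; mR−mL=12/25 → turn +1·90°
n=2: pose=(6,0,N); sL=15/13, sR=15/17; mL=-60/221, mR=135/442; mL+mR=15/442 → advance +1; mR−mL=15/26 → turn +1·90°
n=3: pose=(6,1,W); sL=120/53, sR=24/25; mL=-1728/1325, mR=-228/1325; mL+mR=-1956/1325 → advance -1; mR−mL=60/53 → turn +1·90°

0 60/37 12/5 144/185 294/185 5 1 S
1 24/25 120/61 1536/1525 2268/1525 5 0 E
2 15/13 15/17 -60/221 135/442 6 0 N
3 120/53 24/25 -1728/1325 -228/1325 6 1 W
final 7 1 S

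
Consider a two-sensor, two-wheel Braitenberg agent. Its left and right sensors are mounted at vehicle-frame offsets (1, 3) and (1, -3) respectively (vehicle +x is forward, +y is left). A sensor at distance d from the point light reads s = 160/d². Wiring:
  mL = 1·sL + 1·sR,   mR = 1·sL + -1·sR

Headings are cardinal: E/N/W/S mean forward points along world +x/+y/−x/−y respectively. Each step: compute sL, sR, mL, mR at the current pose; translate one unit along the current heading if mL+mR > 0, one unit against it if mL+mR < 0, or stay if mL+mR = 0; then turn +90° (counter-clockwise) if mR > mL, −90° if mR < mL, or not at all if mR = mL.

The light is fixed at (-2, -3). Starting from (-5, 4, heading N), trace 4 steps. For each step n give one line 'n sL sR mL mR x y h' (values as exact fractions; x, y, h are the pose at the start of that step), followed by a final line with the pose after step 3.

0 8/5 5/2 41/10 -9/10 -5 4 N
1 32/25 160/29 4928/725 -3072/725 -5 5 E
2 16/5 80/37 992/185 192/185 -4 5 S
3 32/5 160/109 4288/545 2688/545 -4 4 W
final -5 4 N

n=0: pose=(-5,4,N); sL=8/5, sR=5/2; mL=41/10, mR=-9/10; mL+mR=16/5 → advance +1; mR−mL=-5 → turn -1·90°
n=1: pose=(-5,5,E); sL=32/25, sR=160/29; mL=4928/725, mR=-3072/725; mL+mR=64/25 → advance +1; mR−mL=-320/29 → turn -1·90°
n=2: pose=(-4,5,S); sL=16/5, sR=80/37; mL=992/185, mR=192/185; mL+mR=32/5 → advance +1; mR−mL=-160/37 → turn -1·90°
n=3: pose=(-4,4,W); sL=32/5, sR=160/109; mL=4288/545, mR=2688/545; mL+mR=64/5 → advance +1; mR−mL=-320/109 → turn -1·90°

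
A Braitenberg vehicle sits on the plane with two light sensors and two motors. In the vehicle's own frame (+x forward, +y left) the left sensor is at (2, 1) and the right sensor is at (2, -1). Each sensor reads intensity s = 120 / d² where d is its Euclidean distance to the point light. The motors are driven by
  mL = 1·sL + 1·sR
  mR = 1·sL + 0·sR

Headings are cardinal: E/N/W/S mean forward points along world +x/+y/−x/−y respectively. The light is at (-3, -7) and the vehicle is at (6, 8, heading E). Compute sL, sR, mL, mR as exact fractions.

left sensor world pos  = (8, 9); dL² = 377
right sensor world pos = (8, 7); dR² = 317
sL = 120/377 = 120/377
sR = 120/317 = 120/317
mL = 1·sL + 1·sR = 83280/119509
mR = 1·sL + 0·sR = 120/377

120/377 120/317 83280/119509 120/377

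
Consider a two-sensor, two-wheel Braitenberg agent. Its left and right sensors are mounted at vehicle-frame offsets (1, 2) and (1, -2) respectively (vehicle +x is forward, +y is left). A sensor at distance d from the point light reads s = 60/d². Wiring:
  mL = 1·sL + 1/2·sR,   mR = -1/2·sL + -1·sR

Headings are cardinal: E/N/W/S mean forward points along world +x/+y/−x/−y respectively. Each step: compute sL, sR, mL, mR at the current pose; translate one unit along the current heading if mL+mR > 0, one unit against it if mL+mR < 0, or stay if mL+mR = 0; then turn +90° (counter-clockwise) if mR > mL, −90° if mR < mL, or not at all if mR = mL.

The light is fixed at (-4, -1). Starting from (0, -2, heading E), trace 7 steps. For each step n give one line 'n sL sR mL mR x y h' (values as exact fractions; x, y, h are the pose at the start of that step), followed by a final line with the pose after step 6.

n=0: pose=(0,-2,E); sL=30/13, sR=30/17; mL=705/221, mR=-645/221; mL+mR=60/221 → advance +1; mR−mL=-1350/221 → turn -1·90°
n=1: pose=(1,-2,S); sL=60/53, sR=60/13; mL=2370/689, mR=-3570/689; mL+mR=-1200/689 → advance -1; mR−mL=-5940/689 → turn -1·90°
n=2: pose=(1,-1,W); sL=3, sR=3; mL=9/2, mR=-9/2; mL+mR=0 → advance +0; mR−mL=-9 → turn -1·90°
n=3: pose=(1,-1,N); sL=6, sR=6/5; mL=33/5, mR=-21/5; mL+mR=12/5 → advance +1; mR−mL=-54/5 → turn -1·90°
n=4: pose=(1,0,E); sL=4/3, sR=60/37; mL=238/111, mR=-254/111; mL+mR=-16/111 → advance -1; mR−mL=-164/37 → turn -1·90°
n=5: pose=(0,0,S); sL=5/3, sR=15; mL=55/6, mR=-95/6; mL+mR=-20/3 → advance -1; mR−mL=-25 → turn -1·90°
n=6: pose=(0,1,W); sL=20/3, sR=12/5; mL=118/15, mR=-86/15; mL+mR=32/15 → advance +1; mR−mL=-68/5 → turn -1·90°

0 30/13 30/17 705/221 -645/221 0 -2 E
1 60/53 60/13 2370/689 -3570/689 1 -2 S
2 3 3 9/2 -9/2 1 -1 W
3 6 6/5 33/5 -21/5 1 -1 N
4 4/3 60/37 238/111 -254/111 1 0 E
5 5/3 15 55/6 -95/6 0 0 S
6 20/3 12/5 118/15 -86/15 0 1 W
final -1 1 N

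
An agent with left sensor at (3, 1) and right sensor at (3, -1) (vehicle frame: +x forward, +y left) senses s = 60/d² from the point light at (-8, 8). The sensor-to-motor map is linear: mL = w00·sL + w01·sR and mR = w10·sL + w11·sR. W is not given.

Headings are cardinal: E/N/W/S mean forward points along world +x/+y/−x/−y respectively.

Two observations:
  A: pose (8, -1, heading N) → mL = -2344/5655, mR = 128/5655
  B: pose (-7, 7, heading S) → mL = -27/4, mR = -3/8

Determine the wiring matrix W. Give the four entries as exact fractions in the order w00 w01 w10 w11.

obs A: pose=(8,-1,N) → sL=20/87, sR=12/65, mL=-2344/5655, mR=128/5655
obs B: pose=(-7,7,S) → sL=3, sR=15/4, mL=-27/4, mR=-3/8
sensor matrix S = [[20/87, 12/65], [3, 15/4]]; det S = 581/1885
solve [mL_A; mL_B] = S·[w00; w01] and [mR_A; mR_B] = S·[w10; w11]:
  w00 = -1, w01 = -1, w10 = 1/2, w11 = -1/2

-1 -1 1/2 -1/2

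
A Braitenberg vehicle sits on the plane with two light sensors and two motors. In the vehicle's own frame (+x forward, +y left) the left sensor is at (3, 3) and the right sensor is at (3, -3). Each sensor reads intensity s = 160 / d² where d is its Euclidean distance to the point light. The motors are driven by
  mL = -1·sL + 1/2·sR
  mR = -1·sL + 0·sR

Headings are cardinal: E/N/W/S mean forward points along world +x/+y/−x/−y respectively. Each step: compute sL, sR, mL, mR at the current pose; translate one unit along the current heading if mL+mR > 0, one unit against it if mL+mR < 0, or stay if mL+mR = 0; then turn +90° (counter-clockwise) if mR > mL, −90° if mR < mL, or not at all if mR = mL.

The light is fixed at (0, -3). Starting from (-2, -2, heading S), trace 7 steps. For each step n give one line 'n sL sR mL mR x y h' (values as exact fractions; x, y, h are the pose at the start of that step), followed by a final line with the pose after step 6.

0 32 160/29 -848/29 -32 -2 -2 S
1 80/13 16/5 -296/65 -80/13 -2 -1 W
2 160/41 160/29 -1360/1189 -160/41 -1 -1 N
3 8 20 2 -8 -1 -2 E
4 32 160/29 -848/29 -32 -2 -2 S
5 80/13 16/5 -296/65 -80/13 -2 -1 W
6 160/41 160/29 -1360/1189 -160/41 -1 -1 N
final -1 -2 E

n=0: pose=(-2,-2,S); sL=32, sR=160/29; mL=-848/29, mR=-32; mL+mR=-1776/29 → advance -1; mR−mL=-80/29 → turn -1·90°
n=1: pose=(-2,-1,W); sL=80/13, sR=16/5; mL=-296/65, mR=-80/13; mL+mR=-696/65 → advance -1; mR−mL=-8/5 → turn -1·90°
n=2: pose=(-1,-1,N); sL=160/41, sR=160/29; mL=-1360/1189, mR=-160/41; mL+mR=-6000/1189 → advance -1; mR−mL=-80/29 → turn -1·90°
n=3: pose=(-1,-2,E); sL=8, sR=20; mL=2, mR=-8; mL+mR=-6 → advance -1; mR−mL=-10 → turn -1·90°
n=4: pose=(-2,-2,S); sL=32, sR=160/29; mL=-848/29, mR=-32; mL+mR=-1776/29 → advance -1; mR−mL=-80/29 → turn -1·90°
n=5: pose=(-2,-1,W); sL=80/13, sR=16/5; mL=-296/65, mR=-80/13; mL+mR=-696/65 → advance -1; mR−mL=-8/5 → turn -1·90°
n=6: pose=(-1,-1,N); sL=160/41, sR=160/29; mL=-1360/1189, mR=-160/41; mL+mR=-6000/1189 → advance -1; mR−mL=-80/29 → turn -1·90°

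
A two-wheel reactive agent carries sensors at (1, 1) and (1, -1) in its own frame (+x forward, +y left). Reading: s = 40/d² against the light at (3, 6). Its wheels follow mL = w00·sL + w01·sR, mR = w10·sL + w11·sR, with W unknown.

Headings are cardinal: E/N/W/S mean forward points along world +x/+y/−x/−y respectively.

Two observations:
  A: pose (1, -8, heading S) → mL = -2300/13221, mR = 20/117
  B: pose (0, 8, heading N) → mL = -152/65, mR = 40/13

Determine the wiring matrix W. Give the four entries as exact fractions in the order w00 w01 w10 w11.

-1/2 -1/2 0 1

obs A: pose=(1,-8,S) → sL=20/113, sR=20/117, mL=-2300/13221, mR=20/117
obs B: pose=(0,8,N) → sL=8/5, sR=40/13, mL=-152/65, mR=40/13
sensor matrix S = [[20/113, 20/117], [8/5, 40/13]]; det S = 3584/13221
solve [mL_A; mL_B] = S·[w00; w01] and [mR_A; mR_B] = S·[w10; w11]:
  w00 = -1/2, w01 = -1/2, w10 = 0, w11 = 1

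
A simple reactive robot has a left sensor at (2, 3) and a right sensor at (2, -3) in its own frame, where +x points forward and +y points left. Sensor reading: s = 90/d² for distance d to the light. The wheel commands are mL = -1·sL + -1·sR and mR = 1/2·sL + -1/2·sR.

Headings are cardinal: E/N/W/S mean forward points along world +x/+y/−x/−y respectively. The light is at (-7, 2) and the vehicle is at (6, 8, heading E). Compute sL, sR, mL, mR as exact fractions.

left sensor world pos  = (8, 11); dL² = 306
right sensor world pos = (8, 5); dR² = 234
sL = 90/306 = 5/17
sR = 90/234 = 5/13
mL = -1·sL + -1·sR = -150/221
mR = 1/2·sL + -1/2·sR = -10/221

5/17 5/13 -150/221 -10/221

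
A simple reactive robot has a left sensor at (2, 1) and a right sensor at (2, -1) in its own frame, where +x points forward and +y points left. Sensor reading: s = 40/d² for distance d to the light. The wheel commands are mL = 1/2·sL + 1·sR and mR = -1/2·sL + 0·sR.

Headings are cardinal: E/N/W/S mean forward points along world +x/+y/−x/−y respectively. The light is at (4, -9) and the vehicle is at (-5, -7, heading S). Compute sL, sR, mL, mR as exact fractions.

5/8 2/5 57/80 -5/16

left sensor world pos  = (-4, -9); dL² = 64
right sensor world pos = (-6, -9); dR² = 100
sL = 40/64 = 5/8
sR = 40/100 = 2/5
mL = 1/2·sL + 1·sR = 57/80
mR = -1/2·sL + 0·sR = -5/16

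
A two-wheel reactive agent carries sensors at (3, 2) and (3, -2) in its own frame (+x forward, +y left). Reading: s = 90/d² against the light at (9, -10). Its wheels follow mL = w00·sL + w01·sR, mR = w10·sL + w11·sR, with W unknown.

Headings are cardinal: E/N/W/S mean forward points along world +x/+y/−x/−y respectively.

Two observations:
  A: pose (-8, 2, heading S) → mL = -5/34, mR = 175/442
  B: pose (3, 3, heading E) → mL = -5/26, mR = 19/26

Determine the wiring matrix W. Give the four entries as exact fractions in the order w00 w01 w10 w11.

obs A: pose=(-8,2,S) → sL=5/17, sR=45/221, mL=-5/34, mR=175/442
obs B: pose=(3,3,E) → sL=5/13, sR=9/13, mL=-5/26, mR=19/26
sensor matrix S = [[5/17, 45/221], [5/13, 9/13]]; det S = 360/2873
solve [mL_A; mL_B] = S·[w00; w01] and [mR_A; mR_B] = S·[w10; w11]:
  w00 = -1/2, w01 = 0, w10 = 1, w11 = 1/2

-1/2 0 1 1/2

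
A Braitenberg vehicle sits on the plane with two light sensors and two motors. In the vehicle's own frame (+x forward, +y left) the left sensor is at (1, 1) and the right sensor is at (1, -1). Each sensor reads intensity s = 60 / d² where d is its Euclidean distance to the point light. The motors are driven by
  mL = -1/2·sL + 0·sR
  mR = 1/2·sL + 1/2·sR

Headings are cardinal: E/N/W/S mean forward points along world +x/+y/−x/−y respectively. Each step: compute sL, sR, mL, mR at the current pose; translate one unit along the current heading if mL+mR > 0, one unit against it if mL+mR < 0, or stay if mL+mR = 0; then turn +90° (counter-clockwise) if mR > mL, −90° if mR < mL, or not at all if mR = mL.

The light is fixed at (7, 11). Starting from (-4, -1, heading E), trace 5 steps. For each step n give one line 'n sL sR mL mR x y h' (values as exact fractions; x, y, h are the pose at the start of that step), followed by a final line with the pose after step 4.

0 60/221 60/269 -30/221 14700/59449 -4 -1 E
1 30/121 30/101 -15/121 3330/12221 -3 -1 N
2 12/53 60/221 -6/53 2916/11713 -3 0 W
3 15/61 5/24 -15/122 665/2928 -4 0 S
4 60/221 60/269 -30/221 14700/59449 -4 -1 E
final -3 -1 N

n=0: pose=(-4,-1,E); sL=60/221, sR=60/269; mL=-30/221, mR=14700/59449; mL+mR=30/269 → advance +1; mR−mL=22770/59449 → turn +1·90°
n=1: pose=(-3,-1,N); sL=30/121, sR=30/101; mL=-15/121, mR=3330/12221; mL+mR=15/101 → advance +1; mR−mL=4845/12221 → turn +1·90°
n=2: pose=(-3,0,W); sL=12/53, sR=60/221; mL=-6/53, mR=2916/11713; mL+mR=30/221 → advance +1; mR−mL=4242/11713 → turn +1·90°
n=3: pose=(-4,0,S); sL=15/61, sR=5/24; mL=-15/122, mR=665/2928; mL+mR=5/48 → advance +1; mR−mL=1025/2928 → turn +1·90°
n=4: pose=(-4,-1,E); sL=60/221, sR=60/269; mL=-30/221, mR=14700/59449; mL+mR=30/269 → advance +1; mR−mL=22770/59449 → turn +1·90°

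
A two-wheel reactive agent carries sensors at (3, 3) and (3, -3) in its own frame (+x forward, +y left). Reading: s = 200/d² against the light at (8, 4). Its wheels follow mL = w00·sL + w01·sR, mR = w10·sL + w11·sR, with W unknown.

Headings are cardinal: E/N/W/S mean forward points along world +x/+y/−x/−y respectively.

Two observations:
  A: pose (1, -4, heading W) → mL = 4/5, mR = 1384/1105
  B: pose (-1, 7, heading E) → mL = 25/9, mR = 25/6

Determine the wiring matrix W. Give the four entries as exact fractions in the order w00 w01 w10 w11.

obs A: pose=(1,-4,W) → sL=200/221, sR=8/5, mL=4/5, mR=1384/1105
obs B: pose=(-1,7,E) → sL=25/9, sR=50/9, mL=25/9, mR=25/6
sensor matrix S = [[200/221, 8/5], [25/9, 50/9]]; det S = 1160/1989
solve [mL_A; mL_B] = S·[w00; w01] and [mR_A; mR_B] = S·[w10; w11]:
  w00 = 0, w01 = 1/2, w10 = 1/2, w11 = 1/2

0 1/2 1/2 1/2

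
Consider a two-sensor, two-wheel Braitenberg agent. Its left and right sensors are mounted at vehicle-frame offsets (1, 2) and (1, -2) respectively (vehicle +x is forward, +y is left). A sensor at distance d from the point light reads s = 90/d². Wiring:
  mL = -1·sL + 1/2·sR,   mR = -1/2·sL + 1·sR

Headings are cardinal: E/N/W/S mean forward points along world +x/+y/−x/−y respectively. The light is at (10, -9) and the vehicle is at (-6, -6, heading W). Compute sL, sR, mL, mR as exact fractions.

9/29 45/157 -1521/9106 1197/9106

left sensor world pos  = (-7, -8); dL² = 290
right sensor world pos = (-7, -4); dR² = 314
sL = 90/290 = 9/29
sR = 90/314 = 45/157
mL = -1·sL + 1/2·sR = -1521/9106
mR = -1/2·sL + 1·sR = 1197/9106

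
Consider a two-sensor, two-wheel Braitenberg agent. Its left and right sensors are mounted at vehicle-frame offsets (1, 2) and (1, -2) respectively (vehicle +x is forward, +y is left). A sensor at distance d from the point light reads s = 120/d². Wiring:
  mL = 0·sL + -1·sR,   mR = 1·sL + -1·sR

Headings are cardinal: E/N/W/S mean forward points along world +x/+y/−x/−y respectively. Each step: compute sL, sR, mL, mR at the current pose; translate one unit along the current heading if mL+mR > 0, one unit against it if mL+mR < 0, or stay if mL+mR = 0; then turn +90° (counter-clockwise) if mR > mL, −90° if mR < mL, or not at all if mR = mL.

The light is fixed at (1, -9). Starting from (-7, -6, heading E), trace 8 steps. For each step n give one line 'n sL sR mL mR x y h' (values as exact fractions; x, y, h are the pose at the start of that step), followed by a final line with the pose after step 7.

0 60/37 12/5 -12/5 -144/185 -7 -6 E
1 120/137 24/13 -24/13 -1728/1781 -8 -6 N
2 6/5 30/29 -30/29 24/145 -8 -7 W
3 120/37 120/101 -120/101 7680/3737 -7 -7 S
4 60/29 12/5 -12/5 -48/145 -7 -8 E
5 24/25 120/53 -120/53 -1728/1325 -8 -8 N
6 15/13 15/13 -15/13 0 -8 -9 W
7 120/37 120/101 -120/101 7680/3737 -7 -9 S
final -7 -10 E

n=0: pose=(-7,-6,E); sL=60/37, sR=12/5; mL=-12/5, mR=-144/185; mL+mR=-588/185 → advance -1; mR−mL=60/37 → turn +1·90°
n=1: pose=(-8,-6,N); sL=120/137, sR=24/13; mL=-24/13, mR=-1728/1781; mL+mR=-5016/1781 → advance -1; mR−mL=120/137 → turn +1·90°
n=2: pose=(-8,-7,W); sL=6/5, sR=30/29; mL=-30/29, mR=24/145; mL+mR=-126/145 → advance -1; mR−mL=6/5 → turn +1·90°
n=3: pose=(-7,-7,S); sL=120/37, sR=120/101; mL=-120/101, mR=7680/3737; mL+mR=3240/3737 → advance +1; mR−mL=120/37 → turn +1·90°
n=4: pose=(-7,-8,E); sL=60/29, sR=12/5; mL=-12/5, mR=-48/145; mL+mR=-396/145 → advance -1; mR−mL=60/29 → turn +1·90°
n=5: pose=(-8,-8,N); sL=24/25, sR=120/53; mL=-120/53, mR=-1728/1325; mL+mR=-4728/1325 → advance -1; mR−mL=24/25 → turn +1·90°
n=6: pose=(-8,-9,W); sL=15/13, sR=15/13; mL=-15/13, mR=0; mL+mR=-15/13 → advance -1; mR−mL=15/13 → turn +1·90°
n=7: pose=(-7,-9,S); sL=120/37, sR=120/101; mL=-120/101, mR=7680/3737; mL+mR=3240/3737 → advance +1; mR−mL=120/37 → turn +1·90°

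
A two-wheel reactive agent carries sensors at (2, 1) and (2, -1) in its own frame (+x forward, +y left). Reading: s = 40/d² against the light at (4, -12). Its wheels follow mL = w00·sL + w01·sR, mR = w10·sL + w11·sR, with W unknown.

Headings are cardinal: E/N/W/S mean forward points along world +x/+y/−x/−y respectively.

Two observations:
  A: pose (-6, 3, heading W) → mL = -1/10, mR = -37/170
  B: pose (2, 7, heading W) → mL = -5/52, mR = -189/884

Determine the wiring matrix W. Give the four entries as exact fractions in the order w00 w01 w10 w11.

obs A: pose=(-6,3,W) → sL=2/17, sR=1/10, mL=-1/10, mR=-37/170
obs B: pose=(2,7,W) → sL=2/17, sR=5/52, mL=-5/52, mR=-189/884
sensor matrix S = [[2/17, 1/10], [2/17, 5/52]]; det S = -1/2210
solve [mL_A; mL_B] = S·[w00; w01] and [mR_A; mR_B] = S·[w10; w11]:
  w00 = 0, w01 = -1, w10 = -1, w11 = -1

0 -1 -1 -1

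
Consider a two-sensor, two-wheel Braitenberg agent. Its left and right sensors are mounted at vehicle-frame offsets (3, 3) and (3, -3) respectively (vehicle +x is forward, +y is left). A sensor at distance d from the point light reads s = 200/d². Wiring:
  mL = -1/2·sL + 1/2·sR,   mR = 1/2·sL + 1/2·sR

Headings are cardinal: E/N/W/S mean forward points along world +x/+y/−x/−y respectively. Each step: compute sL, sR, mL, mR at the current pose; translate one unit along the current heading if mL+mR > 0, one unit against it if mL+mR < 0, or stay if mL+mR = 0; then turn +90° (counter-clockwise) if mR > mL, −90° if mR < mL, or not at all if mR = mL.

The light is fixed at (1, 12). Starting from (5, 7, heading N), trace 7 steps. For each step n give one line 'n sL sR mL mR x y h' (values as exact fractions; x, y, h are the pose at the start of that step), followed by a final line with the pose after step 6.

n=0: pose=(5,7,N); sL=40, sR=200/53; mL=-960/53, mR=1160/53; mL+mR=200/53 → advance +1; mR−mL=40 → turn +1·90°
n=1: pose=(5,8,W); sL=4, sR=100; mL=48, mR=52; mL+mR=100 → advance +1; mR−mL=4 → turn +1·90°
n=2: pose=(4,8,S); sL=40/17, sR=200/49; mL=720/833, mR=2680/833; mL+mR=200/49 → advance +1; mR−mL=40/17 → turn +1·90°
n=3: pose=(4,7,E); sL=5, sR=2; mL=-3/2, mR=7/2; mL+mR=2 → advance +1; mR−mL=5 → turn +1·90°
n=4: pose=(5,7,N); sL=40, sR=200/53; mL=-960/53, mR=1160/53; mL+mR=200/53 → advance +1; mR−mL=40 → turn +1·90°
n=5: pose=(5,8,W); sL=4, sR=100; mL=48, mR=52; mL+mR=100 → advance +1; mR−mL=4 → turn +1·90°
n=6: pose=(4,8,S); sL=40/17, sR=200/49; mL=720/833, mR=2680/833; mL+mR=200/49 → advance +1; mR−mL=40/17 → turn +1·90°

0 40 200/53 -960/53 1160/53 5 7 N
1 4 100 48 52 5 8 W
2 40/17 200/49 720/833 2680/833 4 8 S
3 5 2 -3/2 7/2 4 7 E
4 40 200/53 -960/53 1160/53 5 7 N
5 4 100 48 52 5 8 W
6 40/17 200/49 720/833 2680/833 4 8 S
final 4 7 E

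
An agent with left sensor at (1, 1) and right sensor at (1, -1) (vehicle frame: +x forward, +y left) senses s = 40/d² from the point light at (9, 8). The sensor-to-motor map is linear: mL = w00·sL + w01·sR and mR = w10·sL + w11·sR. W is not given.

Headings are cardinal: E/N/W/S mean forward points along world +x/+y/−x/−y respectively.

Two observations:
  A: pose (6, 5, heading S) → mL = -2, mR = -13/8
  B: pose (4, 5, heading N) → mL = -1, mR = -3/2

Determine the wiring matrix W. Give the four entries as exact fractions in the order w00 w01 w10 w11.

obs A: pose=(6,5,S) → sL=2, sR=5/4, mL=-2, mR=-13/8
obs B: pose=(4,5,N) → sL=1, sR=2, mL=-1, mR=-3/2
sensor matrix S = [[2, 5/4], [1, 2]]; det S = 11/4
solve [mL_A; mL_B] = S·[w00; w01] and [mR_A; mR_B] = S·[w10; w11]:
  w00 = -1, w01 = 0, w10 = -1/2, w11 = -1/2

-1 0 -1/2 -1/2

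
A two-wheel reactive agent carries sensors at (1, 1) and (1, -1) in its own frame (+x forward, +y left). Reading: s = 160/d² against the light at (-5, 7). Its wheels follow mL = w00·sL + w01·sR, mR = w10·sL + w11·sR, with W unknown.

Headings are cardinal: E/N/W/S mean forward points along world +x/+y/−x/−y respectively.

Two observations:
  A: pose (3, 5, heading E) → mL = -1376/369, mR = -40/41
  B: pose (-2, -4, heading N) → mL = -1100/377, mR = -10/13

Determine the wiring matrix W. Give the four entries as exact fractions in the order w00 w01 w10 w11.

-1 -1 -1/2 0

obs A: pose=(3,5,E) → sL=80/41, sR=16/9, mL=-1376/369, mR=-40/41
obs B: pose=(-2,-4,N) → sL=20/13, sR=40/29, mL=-1100/377, mR=-10/13
sensor matrix S = [[80/41, 16/9], [20/13, 40/29]]; det S = -6080/139113
solve [mL_A; mL_B] = S·[w00; w01] and [mR_A; mR_B] = S·[w10; w11]:
  w00 = -1, w01 = -1, w10 = -1/2, w11 = 0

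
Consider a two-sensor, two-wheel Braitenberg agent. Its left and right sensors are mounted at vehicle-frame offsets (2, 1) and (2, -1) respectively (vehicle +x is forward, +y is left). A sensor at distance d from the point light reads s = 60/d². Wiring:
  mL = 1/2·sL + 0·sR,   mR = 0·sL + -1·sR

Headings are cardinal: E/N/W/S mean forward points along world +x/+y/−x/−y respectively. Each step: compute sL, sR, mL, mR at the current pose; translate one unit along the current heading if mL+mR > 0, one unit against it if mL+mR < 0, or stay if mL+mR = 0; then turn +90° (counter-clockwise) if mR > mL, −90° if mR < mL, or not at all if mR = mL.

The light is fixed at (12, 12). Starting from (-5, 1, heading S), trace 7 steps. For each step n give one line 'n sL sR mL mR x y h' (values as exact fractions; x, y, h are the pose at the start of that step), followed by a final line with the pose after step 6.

0 12/85 60/493 6/85 -60/493 -5 1 S
1 30/241 30/221 15/241 -30/221 -5 2 W
2 60/353 60/289 30/353 -60/289 -4 2 N
3 15/74 3/17 15/148 -3/17 -4 1 E
4 12/85 60/493 6/85 -60/493 -5 1 S
5 30/241 30/221 15/241 -30/221 -5 2 W
6 60/353 60/289 30/353 -60/289 -4 2 N
final -4 1 E

n=0: pose=(-5,1,S); sL=12/85, sR=60/493; mL=6/85, mR=-60/493; mL+mR=-126/2465 → advance -1; mR−mL=-474/2465 → turn -1·90°
n=1: pose=(-5,2,W); sL=30/241, sR=30/221; mL=15/241, mR=-30/221; mL+mR=-3915/53261 → advance -1; mR−mL=-10545/53261 → turn -1·90°
n=2: pose=(-4,2,N); sL=60/353, sR=60/289; mL=30/353, mR=-60/289; mL+mR=-12510/102017 → advance -1; mR−mL=-29850/102017 → turn -1·90°
n=3: pose=(-4,1,E); sL=15/74, sR=3/17; mL=15/148, mR=-3/17; mL+mR=-189/2516 → advance -1; mR−mL=-699/2516 → turn -1·90°
n=4: pose=(-5,1,S); sL=12/85, sR=60/493; mL=6/85, mR=-60/493; mL+mR=-126/2465 → advance -1; mR−mL=-474/2465 → turn -1·90°
n=5: pose=(-5,2,W); sL=30/241, sR=30/221; mL=15/241, mR=-30/221; mL+mR=-3915/53261 → advance -1; mR−mL=-10545/53261 → turn -1·90°
n=6: pose=(-4,2,N); sL=60/353, sR=60/289; mL=30/353, mR=-60/289; mL+mR=-12510/102017 → advance -1; mR−mL=-29850/102017 → turn -1·90°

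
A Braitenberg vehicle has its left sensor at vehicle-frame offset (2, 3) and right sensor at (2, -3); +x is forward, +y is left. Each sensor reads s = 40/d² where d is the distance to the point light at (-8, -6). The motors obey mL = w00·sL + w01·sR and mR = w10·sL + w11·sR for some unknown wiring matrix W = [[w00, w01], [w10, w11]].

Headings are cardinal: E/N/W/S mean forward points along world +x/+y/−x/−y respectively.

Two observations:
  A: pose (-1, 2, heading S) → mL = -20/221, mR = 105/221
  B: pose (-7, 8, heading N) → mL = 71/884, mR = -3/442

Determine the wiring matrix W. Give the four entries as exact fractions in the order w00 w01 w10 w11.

obs A: pose=(-1,2,S) → sL=5/17, sR=10/13, mL=-20/221, mR=105/221
obs B: pose=(-7,8,N) → sL=2/13, sR=5/34, mL=71/884, mR=-3/442
sensor matrix S = [[5/17, 10/13], [2/13, 5/34]]; det S = -7335/97682
solve [mL_A; mL_B] = S·[w00; w01] and [mR_A; mR_B] = S·[w10; w11]:
  w00 = 1, w01 = -1/2, w10 = -1, w11 = 1

1 -1/2 -1 1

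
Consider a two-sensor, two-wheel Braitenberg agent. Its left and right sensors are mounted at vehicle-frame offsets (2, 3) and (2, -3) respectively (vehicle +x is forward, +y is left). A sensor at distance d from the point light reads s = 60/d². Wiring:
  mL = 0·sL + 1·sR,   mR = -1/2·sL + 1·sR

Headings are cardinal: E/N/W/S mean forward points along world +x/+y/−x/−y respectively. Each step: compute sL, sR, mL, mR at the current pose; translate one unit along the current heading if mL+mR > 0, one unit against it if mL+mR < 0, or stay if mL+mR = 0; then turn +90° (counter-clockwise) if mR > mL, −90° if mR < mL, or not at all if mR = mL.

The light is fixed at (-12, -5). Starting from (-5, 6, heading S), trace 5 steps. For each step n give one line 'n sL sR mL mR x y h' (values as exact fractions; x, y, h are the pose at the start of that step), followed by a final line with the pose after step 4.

n=0: pose=(-5,6,S); sL=60/181, sR=60/97; mL=60/97, mR=7950/17557; mL+mR=18810/17557 → advance +1; mR−mL=-30/181 → turn -1·90°
n=1: pose=(-5,5,W); sL=30/37, sR=30/97; mL=30/97, mR=-345/3589; mL+mR=765/3589 → advance +1; mR−mL=-15/37 → turn -1·90°
n=2: pose=(-6,5,N); sL=20/51, sR=4/15; mL=4/15, mR=6/85; mL+mR=86/255 → advance +1; mR−mL=-10/51 → turn -1·90°
n=3: pose=(-6,6,E); sL=3/13, sR=15/32; mL=15/32, mR=147/416; mL+mR=171/208 → advance +1; mR−mL=-3/26 → turn -1·90°
n=4: pose=(-5,6,S); sL=60/181, sR=60/97; mL=60/97, mR=7950/17557; mL+mR=18810/17557 → advance +1; mR−mL=-30/181 → turn -1·90°

0 60/181 60/97 60/97 7950/17557 -5 6 S
1 30/37 30/97 30/97 -345/3589 -5 5 W
2 20/51 4/15 4/15 6/85 -6 5 N
3 3/13 15/32 15/32 147/416 -6 6 E
4 60/181 60/97 60/97 7950/17557 -5 6 S
final -5 5 W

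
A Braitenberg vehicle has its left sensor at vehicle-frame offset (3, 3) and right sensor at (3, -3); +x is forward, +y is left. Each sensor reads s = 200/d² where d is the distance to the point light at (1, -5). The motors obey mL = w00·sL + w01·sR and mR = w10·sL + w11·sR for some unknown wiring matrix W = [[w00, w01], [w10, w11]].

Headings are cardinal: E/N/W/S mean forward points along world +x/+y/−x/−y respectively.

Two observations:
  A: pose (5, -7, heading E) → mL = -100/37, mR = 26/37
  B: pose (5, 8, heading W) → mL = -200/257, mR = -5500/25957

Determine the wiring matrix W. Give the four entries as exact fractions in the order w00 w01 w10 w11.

obs A: pose=(5,-7,E) → sL=4, sR=100/37, mL=-100/37, mR=26/37
obs B: pose=(5,8,W) → sL=200/101, sR=200/257, mL=-200/257, mR=-5500/25957
sensor matrix S = [[4, 100/37], [200/101, 200/257]]; det S = -2150400/960409
solve [mL_A; mL_B] = S·[w00; w01] and [mR_A; mR_B] = S·[w10; w11]:
  w00 = 0, w01 = -1, w10 = -1/2, w11 = 1

0 -1 -1/2 1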